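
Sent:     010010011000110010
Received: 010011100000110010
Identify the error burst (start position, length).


XOR: 000001111000000000

Burst at position 5, length 4


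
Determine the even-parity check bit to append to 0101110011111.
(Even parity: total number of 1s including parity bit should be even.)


Number of 1s in data: 9
Parity bit: 1

1


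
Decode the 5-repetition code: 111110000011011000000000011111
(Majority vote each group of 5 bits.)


Groups: 11111, 00000, 11011, 00000, 00000, 11111
Majority votes: 101001

101001


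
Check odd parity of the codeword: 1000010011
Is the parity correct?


Number of 1s: 4

No, parity error (4 ones)


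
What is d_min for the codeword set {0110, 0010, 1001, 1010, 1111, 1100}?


Comparing all pairs, minimum distance: 1
Can detect 0 errors, correct 0 errors

1


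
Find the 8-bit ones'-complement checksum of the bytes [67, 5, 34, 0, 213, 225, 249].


Sum = 793 mod 256 = 25
Complement = 230

230


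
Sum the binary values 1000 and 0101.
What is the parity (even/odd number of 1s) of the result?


1000 = 8
0101 = 5
Sum = 13 = 1101
1s count = 3

odd parity (3 ones in 1101)


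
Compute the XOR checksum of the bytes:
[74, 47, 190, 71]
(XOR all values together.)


XOR chain: 74 ^ 47 ^ 190 ^ 71 = 156

156


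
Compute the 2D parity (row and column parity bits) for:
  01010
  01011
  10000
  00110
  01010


Row parities: 01100
Column parities: 11101

Row P: 01100, Col P: 11101, Corner: 0


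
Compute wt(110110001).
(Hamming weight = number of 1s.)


Counting 1s in 110110001

5


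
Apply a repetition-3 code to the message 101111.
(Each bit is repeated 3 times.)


Each bit -> 3 copies

111000111111111111


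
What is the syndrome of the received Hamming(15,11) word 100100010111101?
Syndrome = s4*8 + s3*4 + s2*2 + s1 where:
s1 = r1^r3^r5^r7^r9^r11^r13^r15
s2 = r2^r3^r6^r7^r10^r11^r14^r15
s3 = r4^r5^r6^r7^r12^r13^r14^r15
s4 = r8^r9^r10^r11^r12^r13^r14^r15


s1=0, s2=1, s3=0, s4=0

Syndrome = 2 (error at position 2)


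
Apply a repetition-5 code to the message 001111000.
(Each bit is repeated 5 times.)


Each bit -> 5 copies

000000000011111111111111111111000000000000000


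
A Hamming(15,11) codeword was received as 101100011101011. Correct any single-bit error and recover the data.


Syndrome = 0: no error detected

Data: 10001101011 (no errors)


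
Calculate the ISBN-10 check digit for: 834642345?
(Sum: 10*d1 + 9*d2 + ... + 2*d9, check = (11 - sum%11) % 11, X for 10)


Weighted sum: 249
249 mod 11 = 7

Check digit: 4


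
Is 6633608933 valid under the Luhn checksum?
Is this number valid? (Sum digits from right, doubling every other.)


Luhn sum = 46
46 mod 10 = 6

Invalid (Luhn sum mod 10 = 6)


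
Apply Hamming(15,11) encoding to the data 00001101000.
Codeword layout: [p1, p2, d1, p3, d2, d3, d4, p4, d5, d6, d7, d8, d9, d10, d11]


Parity bits: p1=1, p2=1, p3=1, p4=1

110100011101000


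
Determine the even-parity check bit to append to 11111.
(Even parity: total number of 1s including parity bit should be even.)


Number of 1s in data: 5
Parity bit: 1

1


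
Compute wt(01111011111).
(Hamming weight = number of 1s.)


Counting 1s in 01111011111

9


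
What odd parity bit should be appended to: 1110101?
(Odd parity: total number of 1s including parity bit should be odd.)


Number of 1s in data: 5
Parity bit: 0

0


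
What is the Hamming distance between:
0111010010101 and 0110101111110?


XOR: 0001111101011
Count of 1s: 8

8


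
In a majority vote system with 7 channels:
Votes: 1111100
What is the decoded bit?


Ones: 5 out of 7
Threshold: 4

1 (5/7 voted 1)


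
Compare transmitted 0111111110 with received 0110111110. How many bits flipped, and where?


XOR: 0001000000

1 error(s) at position(s): 3


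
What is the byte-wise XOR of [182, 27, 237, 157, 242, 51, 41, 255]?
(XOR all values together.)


XOR chain: 182 ^ 27 ^ 237 ^ 157 ^ 242 ^ 51 ^ 41 ^ 255 = 202

202


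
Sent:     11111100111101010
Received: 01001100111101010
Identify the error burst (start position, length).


XOR: 10110000000000000

Burst at position 0, length 4


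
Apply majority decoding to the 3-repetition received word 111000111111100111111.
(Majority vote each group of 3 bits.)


Groups: 111, 000, 111, 111, 100, 111, 111
Majority votes: 1011011

1011011


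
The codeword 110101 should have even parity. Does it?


Number of 1s: 4

Yes, parity is correct (4 ones)


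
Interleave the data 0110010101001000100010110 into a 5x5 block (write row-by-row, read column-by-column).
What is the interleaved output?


Matrix:
  01100
  10101
  00100
  01000
  10110
Read columns: 0100110010111010000101000

0100110010111010000101000


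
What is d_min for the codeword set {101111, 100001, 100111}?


Comparing all pairs, minimum distance: 1
Can detect 0 errors, correct 0 errors

1


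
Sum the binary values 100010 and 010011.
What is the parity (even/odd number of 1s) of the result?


100010 = 34
010011 = 19
Sum = 53 = 110101
1s count = 4

even parity (4 ones in 110101)


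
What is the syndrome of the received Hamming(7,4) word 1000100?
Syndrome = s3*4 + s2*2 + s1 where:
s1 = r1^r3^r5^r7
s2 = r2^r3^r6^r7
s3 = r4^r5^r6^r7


s1=0, s2=0, s3=1

Syndrome = 4 (error at position 4)


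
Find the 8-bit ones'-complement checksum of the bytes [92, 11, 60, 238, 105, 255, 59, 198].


Sum = 1018 mod 256 = 250
Complement = 5

5


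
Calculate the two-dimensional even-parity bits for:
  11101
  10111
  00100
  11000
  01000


Row parities: 00101
Column parities: 11110

Row P: 00101, Col P: 11110, Corner: 0


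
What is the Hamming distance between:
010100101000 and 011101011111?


XOR: 001001110111
Count of 1s: 7

7


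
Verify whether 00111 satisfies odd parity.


Number of 1s: 3

Yes, parity is correct (3 ones)


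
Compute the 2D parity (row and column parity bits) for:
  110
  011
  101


Row parities: 000
Column parities: 000

Row P: 000, Col P: 000, Corner: 0


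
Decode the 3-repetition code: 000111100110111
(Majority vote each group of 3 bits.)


Groups: 000, 111, 100, 110, 111
Majority votes: 01011

01011


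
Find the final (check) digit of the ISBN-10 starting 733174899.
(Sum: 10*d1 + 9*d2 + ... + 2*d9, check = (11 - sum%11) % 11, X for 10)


Weighted sum: 267
267 mod 11 = 3

Check digit: 8


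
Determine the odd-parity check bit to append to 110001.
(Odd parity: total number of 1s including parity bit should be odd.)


Number of 1s in data: 3
Parity bit: 0

0


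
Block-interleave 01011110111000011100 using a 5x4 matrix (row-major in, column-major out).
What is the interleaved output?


Matrix:
  0101
  1110
  1110
  0001
  1100
Read columns: 01101111010110010010

01101111010110010010


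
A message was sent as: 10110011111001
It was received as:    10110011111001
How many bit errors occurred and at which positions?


XOR: 00000000000000

0 errors (received matches sent)


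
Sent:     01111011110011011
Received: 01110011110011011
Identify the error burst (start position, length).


XOR: 00001000000000000

Burst at position 4, length 1


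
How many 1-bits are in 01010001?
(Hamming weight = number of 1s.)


Counting 1s in 01010001

3


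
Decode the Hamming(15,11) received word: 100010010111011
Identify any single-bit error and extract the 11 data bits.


Syndrome = 0: no error detected

Data: 01000111011 (no errors)


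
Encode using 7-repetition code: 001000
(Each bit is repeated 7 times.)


Each bit -> 7 copies

000000000000001111111000000000000000000000


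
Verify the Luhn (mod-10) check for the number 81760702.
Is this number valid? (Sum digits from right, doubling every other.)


Luhn sum = 28
28 mod 10 = 8

Invalid (Luhn sum mod 10 = 8)


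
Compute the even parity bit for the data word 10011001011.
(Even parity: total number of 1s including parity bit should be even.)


Number of 1s in data: 6
Parity bit: 0

0


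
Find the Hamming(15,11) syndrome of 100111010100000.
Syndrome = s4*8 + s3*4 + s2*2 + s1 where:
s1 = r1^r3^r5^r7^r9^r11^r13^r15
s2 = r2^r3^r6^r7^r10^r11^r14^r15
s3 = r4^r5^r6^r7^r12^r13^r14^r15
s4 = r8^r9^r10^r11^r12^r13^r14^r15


s1=0, s2=0, s3=1, s4=0

Syndrome = 4 (error at position 4)


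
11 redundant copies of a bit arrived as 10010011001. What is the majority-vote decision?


Ones: 5 out of 11
Threshold: 6

0 (5/11 voted 1)


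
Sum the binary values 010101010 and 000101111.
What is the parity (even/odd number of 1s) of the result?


010101010 = 170
000101111 = 47
Sum = 217 = 11011001
1s count = 5

odd parity (5 ones in 11011001)


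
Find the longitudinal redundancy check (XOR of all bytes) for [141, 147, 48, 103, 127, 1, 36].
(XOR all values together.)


XOR chain: 141 ^ 147 ^ 48 ^ 103 ^ 127 ^ 1 ^ 36 = 19

19


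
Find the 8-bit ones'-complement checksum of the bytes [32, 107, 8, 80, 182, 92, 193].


Sum = 694 mod 256 = 182
Complement = 73

73


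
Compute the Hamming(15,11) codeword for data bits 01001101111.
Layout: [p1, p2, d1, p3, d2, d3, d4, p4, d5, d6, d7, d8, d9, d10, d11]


Parity bits: p1=0, p2=1, p3=1, p4=0

010110001101111


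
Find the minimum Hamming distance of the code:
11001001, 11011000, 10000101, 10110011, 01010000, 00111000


Comparing all pairs, minimum distance: 2
Can detect 1 errors, correct 0 errors

2


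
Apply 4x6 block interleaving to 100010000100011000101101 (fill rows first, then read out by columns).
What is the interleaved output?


Matrix:
  100010
  000100
  011000
  101101
Read columns: 100100100011010110000001

100100100011010110000001


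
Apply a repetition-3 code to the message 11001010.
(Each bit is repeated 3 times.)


Each bit -> 3 copies

111111000000111000111000


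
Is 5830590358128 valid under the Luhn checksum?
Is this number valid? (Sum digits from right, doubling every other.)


Luhn sum = 60
60 mod 10 = 0

Valid (Luhn sum mod 10 = 0)


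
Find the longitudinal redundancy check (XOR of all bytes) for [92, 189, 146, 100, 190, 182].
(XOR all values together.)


XOR chain: 92 ^ 189 ^ 146 ^ 100 ^ 190 ^ 182 = 31

31


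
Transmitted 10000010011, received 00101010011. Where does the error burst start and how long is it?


XOR: 10101000000

Burst at position 0, length 5


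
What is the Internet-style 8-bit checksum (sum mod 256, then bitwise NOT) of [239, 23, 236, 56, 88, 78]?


Sum = 720 mod 256 = 208
Complement = 47

47


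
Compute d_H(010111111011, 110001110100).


XOR: 100110001111
Count of 1s: 7

7


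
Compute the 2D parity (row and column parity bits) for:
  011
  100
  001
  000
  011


Row parities: 01100
Column parities: 101

Row P: 01100, Col P: 101, Corner: 0


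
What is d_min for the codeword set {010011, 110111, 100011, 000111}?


Comparing all pairs, minimum distance: 2
Can detect 1 errors, correct 0 errors

2


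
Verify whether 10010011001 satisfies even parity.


Number of 1s: 5

No, parity error (5 ones)


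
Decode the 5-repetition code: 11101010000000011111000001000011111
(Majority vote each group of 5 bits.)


Groups: 11101, 01000, 00000, 11111, 00000, 10000, 11111
Majority votes: 1001001

1001001


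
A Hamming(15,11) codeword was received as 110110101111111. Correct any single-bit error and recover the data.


Syndrome = 13: error at position 13

Data: 01011111011 (corrected bit 13)


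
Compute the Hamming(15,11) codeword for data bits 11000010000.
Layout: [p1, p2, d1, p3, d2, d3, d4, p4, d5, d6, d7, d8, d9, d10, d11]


Parity bits: p1=1, p2=0, p3=1, p4=1

101110010010000


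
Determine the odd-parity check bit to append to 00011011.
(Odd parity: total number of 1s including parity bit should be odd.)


Number of 1s in data: 4
Parity bit: 1

1


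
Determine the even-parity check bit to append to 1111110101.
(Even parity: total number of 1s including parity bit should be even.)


Number of 1s in data: 8
Parity bit: 0

0


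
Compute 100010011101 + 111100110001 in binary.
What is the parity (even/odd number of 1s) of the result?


100010011101 = 2205
111100110001 = 3889
Sum = 6094 = 1011111001110
1s count = 9

odd parity (9 ones in 1011111001110)


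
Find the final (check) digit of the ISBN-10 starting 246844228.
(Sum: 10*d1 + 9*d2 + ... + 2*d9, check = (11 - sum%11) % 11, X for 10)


Weighted sum: 234
234 mod 11 = 3

Check digit: 8


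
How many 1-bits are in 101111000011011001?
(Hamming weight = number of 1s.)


Counting 1s in 101111000011011001

10


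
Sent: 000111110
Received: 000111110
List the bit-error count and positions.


XOR: 000000000

0 errors (received matches sent)


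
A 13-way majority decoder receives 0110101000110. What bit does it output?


Ones: 6 out of 13
Threshold: 7

0 (6/13 voted 1)


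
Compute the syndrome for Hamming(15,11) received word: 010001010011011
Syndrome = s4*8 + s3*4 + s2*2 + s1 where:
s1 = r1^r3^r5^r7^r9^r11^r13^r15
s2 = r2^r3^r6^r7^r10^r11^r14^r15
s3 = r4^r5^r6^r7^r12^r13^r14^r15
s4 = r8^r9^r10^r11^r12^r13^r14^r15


s1=0, s2=1, s3=0, s4=1

Syndrome = 10 (error at position 10)


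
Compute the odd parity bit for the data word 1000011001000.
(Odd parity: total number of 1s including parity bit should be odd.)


Number of 1s in data: 4
Parity bit: 1

1


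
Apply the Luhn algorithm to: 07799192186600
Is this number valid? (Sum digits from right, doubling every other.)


Luhn sum = 61
61 mod 10 = 1

Invalid (Luhn sum mod 10 = 1)


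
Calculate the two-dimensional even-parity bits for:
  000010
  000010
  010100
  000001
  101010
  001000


Row parities: 110111
Column parities: 110111

Row P: 110111, Col P: 110111, Corner: 1


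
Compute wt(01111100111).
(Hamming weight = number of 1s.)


Counting 1s in 01111100111

8


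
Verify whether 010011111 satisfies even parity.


Number of 1s: 6

Yes, parity is correct (6 ones)


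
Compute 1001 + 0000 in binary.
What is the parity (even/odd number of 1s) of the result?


1001 = 9
0000 = 0
Sum = 9 = 1001
1s count = 2

even parity (2 ones in 1001)


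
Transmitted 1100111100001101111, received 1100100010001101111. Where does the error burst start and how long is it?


XOR: 0000011110000000000

Burst at position 5, length 4


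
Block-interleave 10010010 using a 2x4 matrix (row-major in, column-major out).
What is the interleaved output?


Matrix:
  1001
  0010
Read columns: 10000110

10000110


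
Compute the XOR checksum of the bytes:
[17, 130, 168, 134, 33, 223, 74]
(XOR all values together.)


XOR chain: 17 ^ 130 ^ 168 ^ 134 ^ 33 ^ 223 ^ 74 = 9

9


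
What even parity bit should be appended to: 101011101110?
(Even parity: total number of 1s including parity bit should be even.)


Number of 1s in data: 8
Parity bit: 0

0


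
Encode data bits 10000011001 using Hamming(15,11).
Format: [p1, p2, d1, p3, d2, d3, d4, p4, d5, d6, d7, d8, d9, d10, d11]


Parity bits: p1=1, p2=1, p3=0, p4=1

111000010011001


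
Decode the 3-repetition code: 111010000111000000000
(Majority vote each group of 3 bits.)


Groups: 111, 010, 000, 111, 000, 000, 000
Majority votes: 1001000

1001000


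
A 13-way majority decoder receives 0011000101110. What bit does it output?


Ones: 6 out of 13
Threshold: 7

0 (6/13 voted 1)


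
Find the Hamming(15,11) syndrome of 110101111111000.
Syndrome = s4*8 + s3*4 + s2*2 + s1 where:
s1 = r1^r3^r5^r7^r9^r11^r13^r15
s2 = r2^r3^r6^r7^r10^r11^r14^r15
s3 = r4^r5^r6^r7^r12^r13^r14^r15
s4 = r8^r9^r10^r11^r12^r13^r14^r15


s1=0, s2=1, s3=0, s4=1

Syndrome = 10 (error at position 10)


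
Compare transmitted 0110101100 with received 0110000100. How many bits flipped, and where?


XOR: 0000101000

2 error(s) at position(s): 4, 6


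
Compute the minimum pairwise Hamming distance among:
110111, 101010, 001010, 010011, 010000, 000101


Comparing all pairs, minimum distance: 1
Can detect 0 errors, correct 0 errors

1


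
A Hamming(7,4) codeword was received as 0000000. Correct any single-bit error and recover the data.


Syndrome = 0: no error detected

Data: 0000 (no errors)


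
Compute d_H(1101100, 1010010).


XOR: 0111110
Count of 1s: 5

5


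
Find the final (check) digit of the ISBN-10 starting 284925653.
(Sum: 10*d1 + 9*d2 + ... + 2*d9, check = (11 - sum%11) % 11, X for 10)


Weighted sum: 269
269 mod 11 = 5

Check digit: 6


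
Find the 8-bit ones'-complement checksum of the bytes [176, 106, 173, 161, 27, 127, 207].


Sum = 977 mod 256 = 209
Complement = 46

46


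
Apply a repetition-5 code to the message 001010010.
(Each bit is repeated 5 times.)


Each bit -> 5 copies

000000000011111000001111100000000001111100000


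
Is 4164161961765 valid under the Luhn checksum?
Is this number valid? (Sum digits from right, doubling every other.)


Luhn sum = 57
57 mod 10 = 7

Invalid (Luhn sum mod 10 = 7)


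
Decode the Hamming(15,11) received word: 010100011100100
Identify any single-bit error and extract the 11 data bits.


Syndrome = 0: no error detected

Data: 00001100100 (no errors)


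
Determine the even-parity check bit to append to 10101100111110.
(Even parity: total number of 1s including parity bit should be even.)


Number of 1s in data: 9
Parity bit: 1

1


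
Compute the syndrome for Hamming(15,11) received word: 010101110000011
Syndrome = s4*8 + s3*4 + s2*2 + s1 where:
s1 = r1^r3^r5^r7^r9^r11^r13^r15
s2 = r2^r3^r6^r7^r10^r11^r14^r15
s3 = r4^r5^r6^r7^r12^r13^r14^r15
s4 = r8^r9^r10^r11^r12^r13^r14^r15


s1=0, s2=1, s3=1, s4=1

Syndrome = 14 (error at position 14)


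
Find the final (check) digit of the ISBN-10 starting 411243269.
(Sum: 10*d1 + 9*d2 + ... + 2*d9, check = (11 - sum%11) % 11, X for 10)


Weighted sum: 154
154 mod 11 = 0

Check digit: 0


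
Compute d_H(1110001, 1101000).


XOR: 0011001
Count of 1s: 3

3


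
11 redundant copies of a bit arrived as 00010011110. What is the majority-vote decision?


Ones: 5 out of 11
Threshold: 6

0 (5/11 voted 1)


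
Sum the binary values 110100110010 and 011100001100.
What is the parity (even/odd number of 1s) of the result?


110100110010 = 3378
011100001100 = 1804
Sum = 5182 = 1010000111110
1s count = 7

odd parity (7 ones in 1010000111110)


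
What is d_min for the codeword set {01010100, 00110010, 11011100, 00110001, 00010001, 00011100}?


Comparing all pairs, minimum distance: 1
Can detect 0 errors, correct 0 errors

1


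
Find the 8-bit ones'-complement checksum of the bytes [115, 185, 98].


Sum = 398 mod 256 = 142
Complement = 113

113


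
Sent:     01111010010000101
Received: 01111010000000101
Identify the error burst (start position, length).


XOR: 00000000010000000

Burst at position 9, length 1


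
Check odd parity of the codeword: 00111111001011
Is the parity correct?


Number of 1s: 9

Yes, parity is correct (9 ones)


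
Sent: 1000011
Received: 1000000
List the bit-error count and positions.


XOR: 0000011

2 error(s) at position(s): 5, 6


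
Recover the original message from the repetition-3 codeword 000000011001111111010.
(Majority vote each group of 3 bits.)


Groups: 000, 000, 011, 001, 111, 111, 010
Majority votes: 0010110

0010110


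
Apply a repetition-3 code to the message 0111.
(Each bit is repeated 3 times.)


Each bit -> 3 copies

000111111111


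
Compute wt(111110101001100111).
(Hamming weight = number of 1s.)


Counting 1s in 111110101001100111

12


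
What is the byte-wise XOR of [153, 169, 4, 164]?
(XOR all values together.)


XOR chain: 153 ^ 169 ^ 4 ^ 164 = 144

144


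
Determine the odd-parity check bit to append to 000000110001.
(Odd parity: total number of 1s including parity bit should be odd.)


Number of 1s in data: 3
Parity bit: 0

0


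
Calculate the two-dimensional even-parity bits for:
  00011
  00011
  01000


Row parities: 001
Column parities: 01000

Row P: 001, Col P: 01000, Corner: 1


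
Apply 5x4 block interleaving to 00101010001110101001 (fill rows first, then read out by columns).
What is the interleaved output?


Matrix:
  0010
  1010
  0011
  1010
  1001
Read columns: 01011000001111000101

01011000001111000101


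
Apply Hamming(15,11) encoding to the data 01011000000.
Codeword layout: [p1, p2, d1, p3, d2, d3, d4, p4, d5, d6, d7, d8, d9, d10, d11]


Parity bits: p1=1, p2=1, p3=0, p4=1

110010111000000


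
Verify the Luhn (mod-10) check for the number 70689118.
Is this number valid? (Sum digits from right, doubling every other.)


Luhn sum = 36
36 mod 10 = 6

Invalid (Luhn sum mod 10 = 6)


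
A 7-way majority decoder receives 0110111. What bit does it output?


Ones: 5 out of 7
Threshold: 4

1 (5/7 voted 1)


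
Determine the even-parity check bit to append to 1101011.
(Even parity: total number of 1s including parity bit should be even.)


Number of 1s in data: 5
Parity bit: 1

1


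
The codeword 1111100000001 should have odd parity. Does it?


Number of 1s: 6

No, parity error (6 ones)


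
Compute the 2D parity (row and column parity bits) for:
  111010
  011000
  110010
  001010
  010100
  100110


Row parities: 001001
Column parities: 101000

Row P: 001001, Col P: 101000, Corner: 0


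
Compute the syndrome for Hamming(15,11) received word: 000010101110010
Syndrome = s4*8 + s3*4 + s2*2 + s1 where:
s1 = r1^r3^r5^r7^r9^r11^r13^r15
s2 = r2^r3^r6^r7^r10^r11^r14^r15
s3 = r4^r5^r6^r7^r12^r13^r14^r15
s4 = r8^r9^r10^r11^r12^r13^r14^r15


s1=0, s2=0, s3=1, s4=0

Syndrome = 4 (error at position 4)


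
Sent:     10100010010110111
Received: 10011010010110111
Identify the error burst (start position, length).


XOR: 00111000000000000

Burst at position 2, length 3


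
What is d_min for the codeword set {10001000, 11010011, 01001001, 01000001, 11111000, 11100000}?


Comparing all pairs, minimum distance: 1
Can detect 0 errors, correct 0 errors

1


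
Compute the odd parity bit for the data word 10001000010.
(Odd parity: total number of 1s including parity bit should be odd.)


Number of 1s in data: 3
Parity bit: 0

0


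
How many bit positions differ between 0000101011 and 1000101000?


XOR: 1000000011
Count of 1s: 3

3


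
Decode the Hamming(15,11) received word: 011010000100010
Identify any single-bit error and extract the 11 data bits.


Syndrome = 0: no error detected

Data: 11000100010 (no errors)


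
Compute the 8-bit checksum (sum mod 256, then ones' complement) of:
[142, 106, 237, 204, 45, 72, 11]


Sum = 817 mod 256 = 49
Complement = 206

206


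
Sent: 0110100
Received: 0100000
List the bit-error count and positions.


XOR: 0010100

2 error(s) at position(s): 2, 4


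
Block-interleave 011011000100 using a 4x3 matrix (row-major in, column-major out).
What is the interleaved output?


Matrix:
  011
  011
  000
  100
Read columns: 000111001100

000111001100


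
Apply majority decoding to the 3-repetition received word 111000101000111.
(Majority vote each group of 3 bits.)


Groups: 111, 000, 101, 000, 111
Majority votes: 10101

10101


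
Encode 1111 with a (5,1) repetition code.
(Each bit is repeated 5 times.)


Each bit -> 5 copies

11111111111111111111


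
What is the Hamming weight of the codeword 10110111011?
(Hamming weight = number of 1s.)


Counting 1s in 10110111011

8


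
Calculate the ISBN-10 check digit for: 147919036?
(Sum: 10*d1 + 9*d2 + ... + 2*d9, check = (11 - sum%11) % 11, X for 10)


Weighted sum: 237
237 mod 11 = 6

Check digit: 5


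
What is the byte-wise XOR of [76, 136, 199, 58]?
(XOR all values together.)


XOR chain: 76 ^ 136 ^ 199 ^ 58 = 57

57


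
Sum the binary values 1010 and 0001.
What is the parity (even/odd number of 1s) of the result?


1010 = 10
0001 = 1
Sum = 11 = 1011
1s count = 3

odd parity (3 ones in 1011)


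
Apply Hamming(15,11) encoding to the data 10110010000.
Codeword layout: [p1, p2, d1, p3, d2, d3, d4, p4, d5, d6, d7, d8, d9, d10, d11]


Parity bits: p1=1, p2=0, p3=0, p4=1

101001110010000


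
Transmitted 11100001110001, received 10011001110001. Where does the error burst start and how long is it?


XOR: 01111000000000

Burst at position 1, length 4


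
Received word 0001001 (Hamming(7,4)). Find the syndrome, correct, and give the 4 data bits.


Syndrome = 3: error at position 3

Data: 1001 (corrected bit 3)


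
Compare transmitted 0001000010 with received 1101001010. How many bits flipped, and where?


XOR: 1100001000

3 error(s) at position(s): 0, 1, 6


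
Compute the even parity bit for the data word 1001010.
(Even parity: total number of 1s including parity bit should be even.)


Number of 1s in data: 3
Parity bit: 1

1


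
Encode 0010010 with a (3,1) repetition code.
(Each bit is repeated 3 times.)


Each bit -> 3 copies

000000111000000111000


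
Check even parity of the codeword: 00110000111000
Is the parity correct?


Number of 1s: 5

No, parity error (5 ones)


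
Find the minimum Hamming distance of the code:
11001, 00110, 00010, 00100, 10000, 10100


Comparing all pairs, minimum distance: 1
Can detect 0 errors, correct 0 errors

1


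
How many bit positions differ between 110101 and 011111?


XOR: 101010
Count of 1s: 3

3


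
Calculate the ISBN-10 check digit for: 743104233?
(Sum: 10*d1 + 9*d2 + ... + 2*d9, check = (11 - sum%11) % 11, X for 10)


Weighted sum: 180
180 mod 11 = 4

Check digit: 7


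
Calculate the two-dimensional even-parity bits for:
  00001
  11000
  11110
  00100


Row parities: 1001
Column parities: 00011

Row P: 1001, Col P: 00011, Corner: 0


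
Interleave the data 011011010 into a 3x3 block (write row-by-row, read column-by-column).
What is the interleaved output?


Matrix:
  011
  011
  010
Read columns: 000111110

000111110


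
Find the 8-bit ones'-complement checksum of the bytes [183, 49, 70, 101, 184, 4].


Sum = 591 mod 256 = 79
Complement = 176

176


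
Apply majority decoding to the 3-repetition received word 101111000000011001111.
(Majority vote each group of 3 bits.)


Groups: 101, 111, 000, 000, 011, 001, 111
Majority votes: 1100101

1100101


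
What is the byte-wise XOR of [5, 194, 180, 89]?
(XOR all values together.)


XOR chain: 5 ^ 194 ^ 180 ^ 89 = 42

42


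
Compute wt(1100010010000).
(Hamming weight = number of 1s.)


Counting 1s in 1100010010000

4


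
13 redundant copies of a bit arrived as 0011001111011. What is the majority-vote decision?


Ones: 8 out of 13
Threshold: 7

1 (8/13 voted 1)


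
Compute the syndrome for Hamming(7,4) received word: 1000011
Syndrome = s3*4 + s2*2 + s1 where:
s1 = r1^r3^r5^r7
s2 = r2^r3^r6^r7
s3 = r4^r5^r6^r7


s1=0, s2=0, s3=0

Syndrome = 0 (no error)


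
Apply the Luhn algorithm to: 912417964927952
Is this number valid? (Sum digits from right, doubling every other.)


Luhn sum = 71
71 mod 10 = 1

Invalid (Luhn sum mod 10 = 1)


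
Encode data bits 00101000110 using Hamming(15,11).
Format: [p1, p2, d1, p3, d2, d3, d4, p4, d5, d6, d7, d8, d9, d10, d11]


Parity bits: p1=0, p2=0, p3=1, p4=1

000101011000110


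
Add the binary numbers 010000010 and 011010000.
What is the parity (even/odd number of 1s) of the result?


010000010 = 130
011010000 = 208
Sum = 338 = 101010010
1s count = 4

even parity (4 ones in 101010010)


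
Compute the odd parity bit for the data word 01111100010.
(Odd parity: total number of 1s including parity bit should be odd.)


Number of 1s in data: 6
Parity bit: 1

1


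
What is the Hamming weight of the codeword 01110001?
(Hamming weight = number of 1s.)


Counting 1s in 01110001

4


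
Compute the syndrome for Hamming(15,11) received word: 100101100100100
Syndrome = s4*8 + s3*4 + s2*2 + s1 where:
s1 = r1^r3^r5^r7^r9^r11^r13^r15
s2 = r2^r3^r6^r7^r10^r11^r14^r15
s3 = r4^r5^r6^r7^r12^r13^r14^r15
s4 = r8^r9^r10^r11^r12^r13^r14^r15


s1=1, s2=1, s3=0, s4=0

Syndrome = 3 (error at position 3)


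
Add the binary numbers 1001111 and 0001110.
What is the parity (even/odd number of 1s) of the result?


1001111 = 79
0001110 = 14
Sum = 93 = 1011101
1s count = 5

odd parity (5 ones in 1011101)


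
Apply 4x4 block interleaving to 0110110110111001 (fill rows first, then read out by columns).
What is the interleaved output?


Matrix:
  0110
  1101
  1011
  1001
Read columns: 0111110010100111

0111110010100111


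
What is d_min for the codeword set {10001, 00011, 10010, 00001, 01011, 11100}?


Comparing all pairs, minimum distance: 1
Can detect 0 errors, correct 0 errors

1


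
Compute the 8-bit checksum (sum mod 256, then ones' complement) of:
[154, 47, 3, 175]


Sum = 379 mod 256 = 123
Complement = 132

132


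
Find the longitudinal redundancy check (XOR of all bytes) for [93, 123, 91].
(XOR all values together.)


XOR chain: 93 ^ 123 ^ 91 = 125

125


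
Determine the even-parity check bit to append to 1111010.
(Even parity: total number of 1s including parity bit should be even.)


Number of 1s in data: 5
Parity bit: 1

1


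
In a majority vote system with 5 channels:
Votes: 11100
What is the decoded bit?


Ones: 3 out of 5
Threshold: 3

1 (3/5 voted 1)


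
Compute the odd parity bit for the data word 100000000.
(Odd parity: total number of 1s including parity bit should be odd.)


Number of 1s in data: 1
Parity bit: 0

0


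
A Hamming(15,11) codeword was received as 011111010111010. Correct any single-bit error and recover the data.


Syndrome = 13: error at position 13

Data: 11100111110 (corrected bit 13)


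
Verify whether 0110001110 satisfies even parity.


Number of 1s: 5

No, parity error (5 ones)


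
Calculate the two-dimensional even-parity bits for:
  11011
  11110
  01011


Row parities: 001
Column parities: 01110

Row P: 001, Col P: 01110, Corner: 1


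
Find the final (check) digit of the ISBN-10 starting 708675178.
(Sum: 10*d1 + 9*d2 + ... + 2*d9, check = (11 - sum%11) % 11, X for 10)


Weighted sum: 284
284 mod 11 = 9

Check digit: 2


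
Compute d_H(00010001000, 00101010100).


XOR: 00111011100
Count of 1s: 6

6


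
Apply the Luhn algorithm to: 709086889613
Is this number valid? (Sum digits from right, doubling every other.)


Luhn sum = 62
62 mod 10 = 2

Invalid (Luhn sum mod 10 = 2)


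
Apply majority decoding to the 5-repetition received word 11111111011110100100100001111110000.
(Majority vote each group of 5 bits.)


Groups: 11111, 11101, 11101, 00100, 10000, 11111, 10000
Majority votes: 1110010

1110010


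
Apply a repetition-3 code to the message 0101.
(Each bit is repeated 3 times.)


Each bit -> 3 copies

000111000111


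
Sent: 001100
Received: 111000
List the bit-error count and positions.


XOR: 110100

3 error(s) at position(s): 0, 1, 3


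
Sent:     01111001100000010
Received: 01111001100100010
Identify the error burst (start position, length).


XOR: 00000000000100000

Burst at position 11, length 1


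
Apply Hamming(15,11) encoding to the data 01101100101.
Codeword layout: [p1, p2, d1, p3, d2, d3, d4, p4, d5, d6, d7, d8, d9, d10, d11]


Parity bits: p1=0, p2=1, p3=0, p4=0

010011001100101


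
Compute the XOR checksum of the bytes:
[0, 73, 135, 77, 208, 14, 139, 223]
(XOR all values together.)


XOR chain: 0 ^ 73 ^ 135 ^ 77 ^ 208 ^ 14 ^ 139 ^ 223 = 9

9


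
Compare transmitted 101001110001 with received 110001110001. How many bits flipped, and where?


XOR: 011000000000

2 error(s) at position(s): 1, 2


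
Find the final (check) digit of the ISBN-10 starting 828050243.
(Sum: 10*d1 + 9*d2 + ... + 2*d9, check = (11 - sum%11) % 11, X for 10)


Weighted sum: 218
218 mod 11 = 9

Check digit: 2


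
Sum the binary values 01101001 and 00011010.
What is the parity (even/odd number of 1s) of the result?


01101001 = 105
00011010 = 26
Sum = 131 = 10000011
1s count = 3

odd parity (3 ones in 10000011)


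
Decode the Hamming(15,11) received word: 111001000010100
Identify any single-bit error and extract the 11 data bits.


Syndrome = 0: no error detected

Data: 10100010100 (no errors)


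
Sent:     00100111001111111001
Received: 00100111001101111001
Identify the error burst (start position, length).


XOR: 00000000000010000000

Burst at position 12, length 1


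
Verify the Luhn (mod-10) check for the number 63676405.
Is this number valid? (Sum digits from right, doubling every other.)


Luhn sum = 28
28 mod 10 = 8

Invalid (Luhn sum mod 10 = 8)


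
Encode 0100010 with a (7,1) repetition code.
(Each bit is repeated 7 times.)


Each bit -> 7 copies

0000000111111100000000000000000000011111110000000


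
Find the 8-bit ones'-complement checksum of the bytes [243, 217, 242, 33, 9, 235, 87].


Sum = 1066 mod 256 = 42
Complement = 213

213


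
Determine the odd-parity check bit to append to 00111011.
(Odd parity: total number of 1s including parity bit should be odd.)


Number of 1s in data: 5
Parity bit: 0

0


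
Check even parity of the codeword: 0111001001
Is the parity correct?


Number of 1s: 5

No, parity error (5 ones)


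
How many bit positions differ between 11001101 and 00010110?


XOR: 11011011
Count of 1s: 6

6


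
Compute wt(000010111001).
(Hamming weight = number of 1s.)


Counting 1s in 000010111001

5


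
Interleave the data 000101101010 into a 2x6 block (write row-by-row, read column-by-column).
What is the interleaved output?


Matrix:
  000101
  101010
Read columns: 010001100110

010001100110


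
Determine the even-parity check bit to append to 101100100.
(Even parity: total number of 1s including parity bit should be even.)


Number of 1s in data: 4
Parity bit: 0

0


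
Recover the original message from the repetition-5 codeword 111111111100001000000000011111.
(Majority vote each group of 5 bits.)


Groups: 11111, 11111, 00001, 00000, 00000, 11111
Majority votes: 110001

110001


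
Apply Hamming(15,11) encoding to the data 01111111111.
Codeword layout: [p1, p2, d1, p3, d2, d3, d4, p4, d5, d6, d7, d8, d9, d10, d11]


Parity bits: p1=0, p2=0, p3=1, p4=1

000111111111111


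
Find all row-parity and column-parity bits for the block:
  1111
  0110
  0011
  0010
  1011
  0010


Row parities: 000111
Column parities: 0001

Row P: 000111, Col P: 0001, Corner: 1


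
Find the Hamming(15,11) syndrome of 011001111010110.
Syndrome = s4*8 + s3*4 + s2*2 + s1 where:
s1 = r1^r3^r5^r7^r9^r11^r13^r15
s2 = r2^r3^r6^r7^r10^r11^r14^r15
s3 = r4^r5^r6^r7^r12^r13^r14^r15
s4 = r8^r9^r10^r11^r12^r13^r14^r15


s1=1, s2=0, s3=0, s4=1

Syndrome = 9 (error at position 9)


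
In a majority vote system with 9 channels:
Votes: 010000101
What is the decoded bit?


Ones: 3 out of 9
Threshold: 5

0 (3/9 voted 1)


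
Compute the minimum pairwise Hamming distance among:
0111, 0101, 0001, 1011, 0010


Comparing all pairs, minimum distance: 1
Can detect 0 errors, correct 0 errors

1


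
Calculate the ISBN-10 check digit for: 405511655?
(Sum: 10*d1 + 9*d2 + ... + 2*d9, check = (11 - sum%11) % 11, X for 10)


Weighted sum: 175
175 mod 11 = 10

Check digit: 1


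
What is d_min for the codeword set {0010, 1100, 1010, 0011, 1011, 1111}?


Comparing all pairs, minimum distance: 1
Can detect 0 errors, correct 0 errors

1


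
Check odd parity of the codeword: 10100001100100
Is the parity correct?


Number of 1s: 5

Yes, parity is correct (5 ones)


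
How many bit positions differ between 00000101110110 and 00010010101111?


XOR: 00010111011001
Count of 1s: 7

7


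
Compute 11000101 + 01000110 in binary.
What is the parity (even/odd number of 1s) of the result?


11000101 = 197
01000110 = 70
Sum = 267 = 100001011
1s count = 4

even parity (4 ones in 100001011)


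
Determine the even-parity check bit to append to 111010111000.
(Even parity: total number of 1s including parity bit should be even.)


Number of 1s in data: 7
Parity bit: 1

1


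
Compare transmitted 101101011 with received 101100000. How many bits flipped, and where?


XOR: 000001011

3 error(s) at position(s): 5, 7, 8


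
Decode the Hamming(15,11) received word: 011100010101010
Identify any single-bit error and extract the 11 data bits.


Syndrome = 5: error at position 5

Data: 11000101010 (corrected bit 5)


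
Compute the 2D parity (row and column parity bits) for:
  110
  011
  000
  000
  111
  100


Row parities: 000011
Column parities: 110

Row P: 000011, Col P: 110, Corner: 0


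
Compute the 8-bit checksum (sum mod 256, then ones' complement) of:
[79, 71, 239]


Sum = 389 mod 256 = 133
Complement = 122

122


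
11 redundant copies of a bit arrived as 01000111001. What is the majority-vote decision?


Ones: 5 out of 11
Threshold: 6

0 (5/11 voted 1)


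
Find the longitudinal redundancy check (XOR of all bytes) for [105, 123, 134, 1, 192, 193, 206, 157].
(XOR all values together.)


XOR chain: 105 ^ 123 ^ 134 ^ 1 ^ 192 ^ 193 ^ 206 ^ 157 = 199

199


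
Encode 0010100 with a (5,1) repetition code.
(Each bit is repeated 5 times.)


Each bit -> 5 copies

00000000001111100000111110000000000


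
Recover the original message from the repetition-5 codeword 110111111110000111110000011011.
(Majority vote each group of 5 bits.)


Groups: 11011, 11111, 10000, 11111, 00000, 11011
Majority votes: 110101

110101


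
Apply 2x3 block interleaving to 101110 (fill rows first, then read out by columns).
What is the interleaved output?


Matrix:
  101
  110
Read columns: 110110

110110


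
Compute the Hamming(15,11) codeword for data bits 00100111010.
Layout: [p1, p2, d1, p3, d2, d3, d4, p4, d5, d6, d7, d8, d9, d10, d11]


Parity bits: p1=1, p2=0, p3=1, p4=0

100101000111010


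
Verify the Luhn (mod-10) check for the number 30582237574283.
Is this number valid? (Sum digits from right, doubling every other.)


Luhn sum = 62
62 mod 10 = 2

Invalid (Luhn sum mod 10 = 2)


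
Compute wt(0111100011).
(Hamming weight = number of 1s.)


Counting 1s in 0111100011

6


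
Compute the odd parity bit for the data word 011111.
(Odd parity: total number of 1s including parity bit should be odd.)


Number of 1s in data: 5
Parity bit: 0

0


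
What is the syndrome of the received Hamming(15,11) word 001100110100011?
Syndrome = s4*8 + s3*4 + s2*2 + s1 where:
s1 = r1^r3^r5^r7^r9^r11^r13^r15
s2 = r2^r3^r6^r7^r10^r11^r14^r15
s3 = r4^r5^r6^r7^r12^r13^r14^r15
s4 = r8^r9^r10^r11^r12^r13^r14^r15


s1=1, s2=1, s3=0, s4=0

Syndrome = 3 (error at position 3)


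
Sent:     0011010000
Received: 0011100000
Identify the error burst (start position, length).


XOR: 0000110000

Burst at position 4, length 2


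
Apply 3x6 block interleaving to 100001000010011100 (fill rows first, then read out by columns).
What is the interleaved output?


Matrix:
  100001
  000010
  011100
Read columns: 100001001001010100

100001001001010100


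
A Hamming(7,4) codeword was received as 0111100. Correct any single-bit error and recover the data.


Syndrome = 0: no error detected

Data: 1100 (no errors)


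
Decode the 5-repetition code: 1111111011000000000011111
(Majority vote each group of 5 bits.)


Groups: 11111, 11011, 00000, 00000, 11111
Majority votes: 11001

11001


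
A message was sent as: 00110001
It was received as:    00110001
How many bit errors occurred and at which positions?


XOR: 00000000

0 errors (received matches sent)
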